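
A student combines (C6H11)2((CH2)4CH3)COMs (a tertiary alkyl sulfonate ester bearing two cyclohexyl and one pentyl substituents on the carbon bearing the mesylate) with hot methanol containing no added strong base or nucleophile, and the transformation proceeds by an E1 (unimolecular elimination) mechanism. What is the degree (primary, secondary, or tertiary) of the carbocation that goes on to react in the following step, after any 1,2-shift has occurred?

tertiary

Step 1: Unassisted departure of MsO⁻ (taking the C–O bonding pair) generates a tertiary carbocation.
No single 1,2-shift to an adjacent carbon would give a more-substituted cation, so no rearrangement occurs.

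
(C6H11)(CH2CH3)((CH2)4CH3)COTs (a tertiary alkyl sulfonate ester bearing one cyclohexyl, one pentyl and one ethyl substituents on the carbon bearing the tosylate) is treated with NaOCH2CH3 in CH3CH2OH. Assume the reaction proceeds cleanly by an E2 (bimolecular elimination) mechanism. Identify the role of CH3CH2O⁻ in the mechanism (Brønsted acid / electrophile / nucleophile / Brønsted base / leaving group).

Brønsted base

Step 1: In one step, CH3CH2O⁻ pulls off a β-proton, the C–O bond cleaves, and a C=C double bond forms between the α- and β-carbons (E2, anti elimination).
CH3CH2O⁻ accepts a proton in a proton-transfer step — a Brønsted base.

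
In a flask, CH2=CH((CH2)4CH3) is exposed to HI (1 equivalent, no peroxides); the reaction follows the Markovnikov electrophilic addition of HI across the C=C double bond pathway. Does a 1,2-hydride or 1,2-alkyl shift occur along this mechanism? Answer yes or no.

no

The first-formed carbocation is secondary.
No single 1,2-shift to an adjacent carbon would produce a more-substituted cation than the one already present, so no rearrangement occurs.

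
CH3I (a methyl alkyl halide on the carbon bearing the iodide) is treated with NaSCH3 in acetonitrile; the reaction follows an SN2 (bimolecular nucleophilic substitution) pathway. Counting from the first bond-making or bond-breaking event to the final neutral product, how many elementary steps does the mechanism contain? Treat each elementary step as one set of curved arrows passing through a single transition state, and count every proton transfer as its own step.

1

Step 1: The methanethiolate nucleophile donates a lone pair from S to the α-carbon in a backside attack; simultaneously the C–I σ-bond breaks and both of its electrons leave with I⁻. One concerted step with inversion of configuration.
Total: 1 elementary step.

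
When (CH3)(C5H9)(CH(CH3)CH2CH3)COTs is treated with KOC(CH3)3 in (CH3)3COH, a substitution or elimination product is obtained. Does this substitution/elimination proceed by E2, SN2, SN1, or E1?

E2

Conditions: a strong/bulky base with a tertiary substrate bearing a β-hydrogen.
These conditions are the textbook signature of the E2 pathway.
A strong (often hindered) base removes a β-H in concert with loss of the leaving group — bimolecular elimination.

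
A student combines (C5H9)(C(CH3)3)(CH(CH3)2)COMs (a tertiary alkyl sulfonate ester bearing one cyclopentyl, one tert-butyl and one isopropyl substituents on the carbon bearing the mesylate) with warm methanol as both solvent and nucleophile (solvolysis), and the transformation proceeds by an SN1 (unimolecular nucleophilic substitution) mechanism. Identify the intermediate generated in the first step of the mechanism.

Step 1: Ionisation: the C–O σ-bond cleaves heterolytically; both bonding electrons depart with MsO⁻, leaving a tertiary carbocation at the α-carbon.
After step 1 the species present is a tertiary carbocation.

tertiary carbocation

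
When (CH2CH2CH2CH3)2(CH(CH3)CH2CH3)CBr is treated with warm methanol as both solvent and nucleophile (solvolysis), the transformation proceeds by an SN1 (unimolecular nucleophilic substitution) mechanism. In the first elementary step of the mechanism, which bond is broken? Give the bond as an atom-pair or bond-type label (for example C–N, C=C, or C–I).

C–Br

Step 1: The C–Br bond breaks with both electrons going to the bromide; Br⁻ leaves and a tertiary carbocation remains.
The bond broken in this step is the C–Br bond.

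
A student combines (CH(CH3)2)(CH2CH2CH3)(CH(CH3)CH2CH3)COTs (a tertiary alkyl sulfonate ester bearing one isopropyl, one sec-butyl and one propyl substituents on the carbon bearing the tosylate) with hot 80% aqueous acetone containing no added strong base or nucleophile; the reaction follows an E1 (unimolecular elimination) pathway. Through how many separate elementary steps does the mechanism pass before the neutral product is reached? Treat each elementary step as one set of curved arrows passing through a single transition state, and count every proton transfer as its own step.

Step 1: Rate-determining heterolysis of the C–O bond gives TsO⁻ and a tertiary carbocation.
(No 1,2-shift: no single shift to an adjacent carbon would give a more stable cation.)
Step 2: Loss of a β-proton to a water molecule of the solvent: the C–H bonding pair collapses toward the cationic carbon to form the C=C π bond, yielding the alkene.
Total: 2 elementary steps.

2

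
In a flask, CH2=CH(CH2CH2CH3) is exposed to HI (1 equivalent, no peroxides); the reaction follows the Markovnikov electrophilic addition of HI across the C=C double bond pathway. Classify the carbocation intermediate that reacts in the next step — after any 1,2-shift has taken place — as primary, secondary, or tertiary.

secondary

Step 1: Electrophilic addition begins with the π(C=C) electrons forming a bond to the proton of HI. Following Markovnikov's rule, the resulting cation is secondary. The H–I bond breaks heterolytically, releasing I⁻.
No single 1,2-shift to an adjacent carbon would give a more-substituted cation, so no rearrangement occurs.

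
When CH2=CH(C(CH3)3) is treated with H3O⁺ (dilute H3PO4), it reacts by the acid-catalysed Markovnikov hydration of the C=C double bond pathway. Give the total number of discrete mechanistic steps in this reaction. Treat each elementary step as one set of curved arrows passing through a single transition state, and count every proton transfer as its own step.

Step 1: The π electrons of the C=C bond attack a proton of H3O⁺; Markovnikov addition places the new C–H on the less-substituted alkene carbon, so the positive charge ends up on the more-substituted carbon — a secondary carbocation. H2O is released.
Step 2: A 1,2-methyl shift from the adjacent tert-butyl carbon moves the positive charge from the secondary centre to an adjacent carbon, generating a more stable tertiary carbocation.
Step 3: Nucleophilic capture of the cation by H2O produces the protonated alcohol (an oxonium ion).
Step 4: H2O removes a proton from the oxonium oxygen, regenerating H3O⁺ and giving the neutral alcohol.
Total: 4 elementary steps.

4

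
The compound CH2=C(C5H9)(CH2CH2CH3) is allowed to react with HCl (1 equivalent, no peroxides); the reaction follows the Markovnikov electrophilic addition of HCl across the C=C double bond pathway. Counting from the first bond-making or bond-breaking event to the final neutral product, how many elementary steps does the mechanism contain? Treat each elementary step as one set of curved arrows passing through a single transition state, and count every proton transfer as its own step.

Step 1: Protonation of the alkene by HCl: the π bond acts as the nucleophile and picks up H⁺, giving the more stable (Markovnikov) tertiary carbocation. The H–Cl bond breaks heterolytically, releasing Cl⁻.
(No 1,2-shift: no single shift to an adjacent carbon would give a more stable cation.)
Step 2: Nucleophilic attack by Cl⁻ on the carbocation completes the addition, giving R–Cl.
Total: 2 elementary steps.

2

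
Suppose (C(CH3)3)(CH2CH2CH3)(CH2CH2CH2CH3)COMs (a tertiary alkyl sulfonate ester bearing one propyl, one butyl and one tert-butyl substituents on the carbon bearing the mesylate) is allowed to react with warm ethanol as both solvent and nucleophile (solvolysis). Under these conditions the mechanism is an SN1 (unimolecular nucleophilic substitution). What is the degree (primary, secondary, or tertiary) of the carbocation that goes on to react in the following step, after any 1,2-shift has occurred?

tertiary

Step 1: The C–O bond breaks with both electrons going to the mesylate; MsO⁻ leaves and a tertiary carbocation remains.
No single 1,2-shift to an adjacent carbon would give a more-substituted cation, so no rearrangement occurs.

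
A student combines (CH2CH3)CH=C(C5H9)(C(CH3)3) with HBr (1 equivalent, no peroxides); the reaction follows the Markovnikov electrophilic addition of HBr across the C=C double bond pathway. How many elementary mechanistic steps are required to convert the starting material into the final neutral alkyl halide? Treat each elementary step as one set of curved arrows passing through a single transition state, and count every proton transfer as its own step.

2

Step 1: The π electrons of the C=C bond attack a proton of HBr; Markovnikov addition places the new C–H on the less-substituted alkene carbon, so the positive charge ends up on the more-substituted carbon — a tertiary carbocation. The H–Br bond breaks heterolytically, releasing Br⁻.
(No 1,2-shift: no single shift to an adjacent carbon would give a more stable cation.)
Step 2: Br⁻ captures the cation: a lone pair on Br⁻ fills the empty p orbital, producing the alkyl halide product.
Total: 2 elementary steps.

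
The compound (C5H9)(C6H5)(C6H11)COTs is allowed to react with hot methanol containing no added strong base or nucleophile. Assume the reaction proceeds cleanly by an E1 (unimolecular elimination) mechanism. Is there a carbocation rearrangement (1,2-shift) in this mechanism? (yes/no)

no

The first-formed carbocation is tertiary.
No single 1,2-shift to an adjacent carbon would produce a more-substituted cation than the one already present, so no rearrangement occurs.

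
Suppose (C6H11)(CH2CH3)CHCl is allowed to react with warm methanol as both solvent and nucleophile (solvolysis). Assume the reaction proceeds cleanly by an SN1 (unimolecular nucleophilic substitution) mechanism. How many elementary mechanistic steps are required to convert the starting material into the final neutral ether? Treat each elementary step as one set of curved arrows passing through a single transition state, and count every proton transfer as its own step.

Step 1: Rate-determining heterolysis of the C–Cl bond gives Cl⁻ and a secondary carbocation.
Step 2: A 1,2-hydride shift from the adjacent cyclohexyl carbon moves the positive charge from the secondary centre to an adjacent carbon, generating a more stable tertiary carbocation.
Step 3: Nucleophilic capture: the oxygen of CH3OH bonds to the cationic carbon, producing an oxonium-ion intermediate.
Step 4: Proton transfer from the O–H of the oxonium ion to a solvent molecule delivers the neutral ether.
Total: 4 elementary steps.

4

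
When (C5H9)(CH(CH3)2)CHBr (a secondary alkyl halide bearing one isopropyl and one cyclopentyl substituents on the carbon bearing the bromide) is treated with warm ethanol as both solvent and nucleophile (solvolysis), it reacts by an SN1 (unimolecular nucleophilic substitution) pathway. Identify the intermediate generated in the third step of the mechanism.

Step 1: Rate-determining heterolysis of the C–Br bond gives Br⁻ and a secondary carbocation.
Step 2: A 1,2-hydride shift from the adjacent isopropyl carbon moves the positive charge from the secondary centre to an adjacent carbon, generating a more stable tertiary carbocation.
Step 3: Nucleophilic capture: the oxygen of CH3CH2OH bonds to the cationic carbon, producing an oxonium-ion intermediate.
After step 3 the species present is an oxonium ion.

oxonium ion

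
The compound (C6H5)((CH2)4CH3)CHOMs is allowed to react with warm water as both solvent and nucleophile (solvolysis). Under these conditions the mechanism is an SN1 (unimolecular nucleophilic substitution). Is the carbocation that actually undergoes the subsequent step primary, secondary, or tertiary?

secondary

Step 1: The C–O bond breaks with both electrons going to the mesylate; MsO⁻ leaves and a secondary carbocation remains.
No single 1,2-shift to an adjacent carbon would give a more-substituted cation, so no rearrangement occurs.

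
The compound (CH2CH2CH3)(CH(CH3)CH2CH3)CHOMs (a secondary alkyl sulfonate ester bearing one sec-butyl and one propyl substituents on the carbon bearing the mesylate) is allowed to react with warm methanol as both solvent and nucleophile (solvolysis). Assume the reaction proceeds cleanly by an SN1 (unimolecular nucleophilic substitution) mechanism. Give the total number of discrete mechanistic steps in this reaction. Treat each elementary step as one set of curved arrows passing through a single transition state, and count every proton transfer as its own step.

Step 1: Unassisted departure of MsO⁻ (taking the C–O bonding pair) generates a secondary carbocation.
Step 2: Carbocation rearrangement: a 1,2-hydride shift from the adjacent sec-butyl carbon converts the initially-formed secondary cation into the more stable tertiary cation.
Step 3: CH3OH donates an oxygen lone pair into the empty p orbital of the cation, giving a protonated ether (an oxonium ion).
Step 4: A second solvent molecule removes the proton on oxygen, giving the neutral ether product.
Total: 4 elementary steps.

4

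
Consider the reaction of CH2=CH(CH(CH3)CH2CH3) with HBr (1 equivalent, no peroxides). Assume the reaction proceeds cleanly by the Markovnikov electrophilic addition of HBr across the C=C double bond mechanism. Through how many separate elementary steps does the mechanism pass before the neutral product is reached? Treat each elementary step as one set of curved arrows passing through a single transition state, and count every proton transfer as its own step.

Step 1: Electrophilic addition begins with the π(C=C) electrons forming a bond to the proton of HBr. Following Markovnikov's rule, the resulting cation is secondary. The H–Br bond breaks heterolytically, releasing Br⁻.
Step 2: Carbocation rearrangement: a 1,2-hydride shift from the adjacent sec-butyl carbon converts the initially-formed secondary cation into the more stable tertiary cation.
Step 3: The Br⁻ anion donates a lone pair to the carbocation, forming the new C–Br σ-bond and giving the neutral alkyl halide.
Total: 3 elementary steps.

3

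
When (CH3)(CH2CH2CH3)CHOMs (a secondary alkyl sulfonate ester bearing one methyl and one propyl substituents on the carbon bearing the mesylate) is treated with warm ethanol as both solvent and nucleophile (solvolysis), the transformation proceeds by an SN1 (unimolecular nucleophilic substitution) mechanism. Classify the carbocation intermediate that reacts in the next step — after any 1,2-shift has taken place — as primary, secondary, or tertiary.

secondary

Step 1: Unassisted departure of MsO⁻ (taking the C–O bonding pair) generates a secondary carbocation.
No single 1,2-shift to an adjacent carbon would give a more-substituted cation, so no rearrangement occurs.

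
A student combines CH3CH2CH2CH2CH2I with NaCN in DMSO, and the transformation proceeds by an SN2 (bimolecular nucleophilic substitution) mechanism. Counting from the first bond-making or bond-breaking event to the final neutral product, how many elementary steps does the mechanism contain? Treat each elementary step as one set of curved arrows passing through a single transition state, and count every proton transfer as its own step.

Step 1: CN⁻ attacks the back face of the α-carbon while I⁻ departs with the C–I bonding pair — a single concerted displacement through a pentacoordinate transition state.
Total: 1 elementary step.

1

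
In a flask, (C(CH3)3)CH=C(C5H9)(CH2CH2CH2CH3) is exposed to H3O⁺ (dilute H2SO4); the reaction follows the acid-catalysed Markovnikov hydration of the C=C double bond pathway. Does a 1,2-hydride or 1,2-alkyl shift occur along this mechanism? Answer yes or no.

no

The first-formed carbocation is tertiary.
No single 1,2-shift to an adjacent carbon would produce a more-substituted cation than the one already present, so no rearrangement occurs.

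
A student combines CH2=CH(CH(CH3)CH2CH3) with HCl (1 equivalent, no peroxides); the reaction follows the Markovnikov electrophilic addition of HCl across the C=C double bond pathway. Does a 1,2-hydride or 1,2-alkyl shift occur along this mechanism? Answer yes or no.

yes

The first-formed carbocation is secondary.
The adjacent sec-butyl carbon already bears 2 other carbon substituents and has a hydrogen to migrate; after a 1,2-hydride shift from that carbon the positive charge sits on a tertiary centre.
Tertiary is more stable than secondary, so the shift occurs.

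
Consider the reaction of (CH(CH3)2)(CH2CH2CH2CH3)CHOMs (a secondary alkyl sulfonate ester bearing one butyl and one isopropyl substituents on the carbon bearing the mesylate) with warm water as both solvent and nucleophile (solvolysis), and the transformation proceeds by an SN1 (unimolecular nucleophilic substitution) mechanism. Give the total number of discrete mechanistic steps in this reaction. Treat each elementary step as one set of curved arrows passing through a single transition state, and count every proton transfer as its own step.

4

Step 1: The C–O bond breaks with both electrons going to the mesylate; MsO⁻ leaves and a secondary carbocation remains.
Step 2: A 1,2-hydride shift from the adjacent isopropyl carbon moves the positive charge from the secondary centre to an adjacent carbon, generating a more stable tertiary carbocation.
Step 3: A lone pair on the oxygen of H2O attacks the carbocation, forming a new C–O σ-bond and an oxonium ion.
Step 4: A second solvent molecule removes the proton on oxygen, giving the neutral alcohol product.
Total: 4 elementary steps.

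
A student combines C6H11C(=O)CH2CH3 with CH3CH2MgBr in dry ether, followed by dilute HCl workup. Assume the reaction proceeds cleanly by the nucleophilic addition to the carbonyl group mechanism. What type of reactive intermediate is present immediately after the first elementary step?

Step 1: A lone pair / filled orbital on the carbanion-like carbon of CH3CH2MgBr attacks the electrophilic carbonyl carbon; the π(C=O) electrons shift onto oxygen, producing a tetrahedral alkoxide intermediate.
After step 1 the species present is a tetrahedral alkoxide intermediate.

tetrahedral alkoxide intermediate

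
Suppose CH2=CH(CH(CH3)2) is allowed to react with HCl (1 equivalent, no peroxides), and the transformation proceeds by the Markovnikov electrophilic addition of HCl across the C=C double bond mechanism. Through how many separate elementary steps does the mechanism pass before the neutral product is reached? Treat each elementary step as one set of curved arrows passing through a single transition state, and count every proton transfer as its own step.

3

Step 1: The π electrons of the C=C bond attack a proton of HCl; Markovnikov addition places the new C–H on the less-substituted alkene carbon, so the positive charge ends up on the more-substituted carbon — a secondary carbocation. The H–Cl bond breaks heterolytically, releasing Cl⁻.
Step 2: A 1,2-hydride shift from the adjacent isopropyl carbon moves the positive charge from the secondary centre to an adjacent carbon, generating a more stable tertiary carbocation.
Step 3: Nucleophilic attack by Cl⁻ on the carbocation completes the addition, giving R–Cl.
Total: 3 elementary steps.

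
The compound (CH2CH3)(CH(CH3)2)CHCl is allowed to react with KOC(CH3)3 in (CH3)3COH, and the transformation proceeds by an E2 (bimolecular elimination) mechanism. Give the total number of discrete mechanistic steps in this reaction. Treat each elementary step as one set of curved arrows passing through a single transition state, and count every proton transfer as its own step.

1

Step 1: Concerted anti-periplanar elimination: (CH3)3CO⁻ abstracts a β-H while Cl⁻ leaves, and the C–H electrons become the new C=C π bond — all in a single transition state.
Total: 1 elementary step.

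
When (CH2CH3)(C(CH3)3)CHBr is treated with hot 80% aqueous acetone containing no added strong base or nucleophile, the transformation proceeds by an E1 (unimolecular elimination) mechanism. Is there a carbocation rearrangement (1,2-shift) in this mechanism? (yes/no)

The first-formed carbocation is secondary.
The adjacent tert-butyl carbon has no hydrogen but bears methyl groups; migration of one methyl with its bonding pair (a 1,2-methyl shift) places the charge on a tertiary centre.
Tertiary is more stable than secondary, so the shift occurs.

yes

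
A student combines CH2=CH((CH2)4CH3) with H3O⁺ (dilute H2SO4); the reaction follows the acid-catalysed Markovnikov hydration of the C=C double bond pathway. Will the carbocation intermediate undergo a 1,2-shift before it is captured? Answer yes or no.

The first-formed carbocation is secondary.
No single 1,2-shift to an adjacent carbon would produce a more-substituted cation than the one already present, so no rearrangement occurs.

no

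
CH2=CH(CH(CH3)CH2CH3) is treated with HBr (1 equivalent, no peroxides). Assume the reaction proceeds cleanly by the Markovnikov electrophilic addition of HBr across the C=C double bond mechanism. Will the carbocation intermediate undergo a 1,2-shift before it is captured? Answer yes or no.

The first-formed carbocation is secondary.
The adjacent sec-butyl carbon already bears 2 other carbon substituents and has a hydrogen to migrate; after a 1,2-hydride shift from that carbon the positive charge sits on a tertiary centre.
Tertiary is more stable than secondary, so the shift occurs.

yes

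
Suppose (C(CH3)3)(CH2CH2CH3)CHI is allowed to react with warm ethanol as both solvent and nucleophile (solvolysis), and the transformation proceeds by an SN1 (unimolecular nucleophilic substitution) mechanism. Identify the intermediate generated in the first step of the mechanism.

secondary carbocation

Step 1: The C–I bond breaks with both electrons going to the iodide; I⁻ leaves and a secondary carbocation remains.
After step 1 the species present is a secondary carbocation.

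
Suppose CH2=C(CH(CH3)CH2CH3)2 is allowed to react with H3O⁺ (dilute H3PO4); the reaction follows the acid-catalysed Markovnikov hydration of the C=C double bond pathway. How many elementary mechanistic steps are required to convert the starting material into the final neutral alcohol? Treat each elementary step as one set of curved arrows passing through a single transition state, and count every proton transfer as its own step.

3

Step 1: The π electrons of the C=C bond attack a proton of H3O⁺; Markovnikov addition places the new C–H on the less-substituted alkene carbon, so the positive charge ends up on the more-substituted carbon — a tertiary carbocation. H2O is released.
(No 1,2-shift: no single shift to an adjacent carbon would give a more stable cation.)
Step 2: Nucleophilic capture of the cation by H2O produces the protonated alcohol (an oxonium ion).
Step 3: Proton transfer from the O–H of the oxonium ion to H2O completes the catalytic cycle and yields the alcohol.
Total: 3 elementary steps.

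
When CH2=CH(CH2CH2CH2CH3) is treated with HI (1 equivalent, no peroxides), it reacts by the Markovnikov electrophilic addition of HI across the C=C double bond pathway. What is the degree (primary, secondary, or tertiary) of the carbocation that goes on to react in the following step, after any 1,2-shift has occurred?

Step 1: Electrophilic addition begins with the π(C=C) electrons forming a bond to the proton of HI. Following Markovnikov's rule, the resulting cation is secondary. The H–I bond breaks heterolytically, releasing I⁻.
No single 1,2-shift to an adjacent carbon would give a more-substituted cation, so no rearrangement occurs.

secondary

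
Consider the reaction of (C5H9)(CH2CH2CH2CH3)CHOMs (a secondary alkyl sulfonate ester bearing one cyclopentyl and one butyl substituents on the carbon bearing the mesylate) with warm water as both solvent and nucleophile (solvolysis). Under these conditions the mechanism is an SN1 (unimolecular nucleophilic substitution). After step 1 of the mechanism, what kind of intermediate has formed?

secondary carbocation

Step 1: Ionisation: the C–O σ-bond cleaves heterolytically; both bonding electrons depart with MsO⁻, leaving a secondary carbocation at the α-carbon.
After step 1 the species present is a secondary carbocation.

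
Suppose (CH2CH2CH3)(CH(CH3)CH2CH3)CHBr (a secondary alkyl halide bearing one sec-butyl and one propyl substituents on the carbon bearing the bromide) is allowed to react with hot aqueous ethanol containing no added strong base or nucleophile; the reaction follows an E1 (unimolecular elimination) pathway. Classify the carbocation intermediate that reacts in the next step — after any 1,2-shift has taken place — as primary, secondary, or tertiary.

Step 1: Ionisation: the C–Br σ-bond cleaves heterolytically; both bonding electrons depart with Br⁻, leaving a secondary carbocation at the α-carbon.
Step 2: Carbocation rearrangement: a 1,2-hydride shift from the adjacent sec-butyl carbon converts the initially-formed secondary cation into the more stable tertiary cation.
The cation rearranges from secondary to tertiary via a 1,2-hydride shift from the adjacent sec-butyl carbon; the tertiary cation is what reacts next.

tertiary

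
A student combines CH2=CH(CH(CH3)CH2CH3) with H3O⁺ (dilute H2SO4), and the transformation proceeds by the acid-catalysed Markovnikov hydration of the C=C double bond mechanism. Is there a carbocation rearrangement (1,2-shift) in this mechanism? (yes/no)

The first-formed carbocation is secondary.
The adjacent sec-butyl carbon already bears 2 other carbon substituents and has a hydrogen to migrate; after a 1,2-hydride shift from that carbon the positive charge sits on a tertiary centre.
Tertiary is more stable than secondary, so the shift occurs.

yes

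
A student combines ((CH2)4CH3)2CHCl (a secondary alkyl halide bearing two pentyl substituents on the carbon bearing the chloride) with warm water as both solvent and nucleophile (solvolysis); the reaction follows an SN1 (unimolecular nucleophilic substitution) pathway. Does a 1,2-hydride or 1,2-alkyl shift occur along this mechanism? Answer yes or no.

The first-formed carbocation is secondary.
No single 1,2-shift to an adjacent carbon would produce a more-substituted cation than the one already present, so no rearrangement occurs.

no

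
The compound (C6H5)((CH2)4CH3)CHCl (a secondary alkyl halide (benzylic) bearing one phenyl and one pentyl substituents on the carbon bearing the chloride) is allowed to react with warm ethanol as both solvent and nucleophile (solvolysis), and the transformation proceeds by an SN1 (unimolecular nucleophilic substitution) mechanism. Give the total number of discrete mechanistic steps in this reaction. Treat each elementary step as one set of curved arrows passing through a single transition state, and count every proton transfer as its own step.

3

Step 1: Unassisted departure of Cl⁻ (taking the C–Cl bonding pair) generates a secondary carbocation.
(No 1,2-shift: no single shift to an adjacent carbon would give a more stable cation.)
Step 2: A lone pair on the oxygen of CH3CH2OH attacks the carbocation, forming a new C–O σ-bond and an oxonium ion.
Step 3: A second solvent molecule removes the proton on oxygen, giving the neutral ether product.
Total: 3 elementary steps.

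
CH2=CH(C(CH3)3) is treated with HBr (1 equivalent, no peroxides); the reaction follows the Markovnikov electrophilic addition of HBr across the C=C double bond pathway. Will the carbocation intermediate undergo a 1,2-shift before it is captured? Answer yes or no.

yes

The first-formed carbocation is secondary.
The adjacent tert-butyl carbon has no hydrogen but bears methyl groups; migration of one methyl with its bonding pair (a 1,2-methyl shift) places the charge on a tertiary centre.
Tertiary is more stable than secondary, so the shift occurs.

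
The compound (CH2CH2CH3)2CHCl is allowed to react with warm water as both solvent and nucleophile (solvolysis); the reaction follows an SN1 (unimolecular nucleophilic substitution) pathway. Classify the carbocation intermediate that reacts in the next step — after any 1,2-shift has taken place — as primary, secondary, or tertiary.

secondary

Step 1: Rate-determining heterolysis of the C–Cl bond gives Cl⁻ and a secondary carbocation.
No single 1,2-shift to an adjacent carbon would give a more-substituted cation, so no rearrangement occurs.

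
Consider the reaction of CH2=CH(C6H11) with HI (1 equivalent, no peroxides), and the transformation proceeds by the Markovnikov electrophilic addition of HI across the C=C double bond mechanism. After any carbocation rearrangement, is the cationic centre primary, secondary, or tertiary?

Step 1: Electrophilic addition begins with the π(C=C) electrons forming a bond to the proton of HI. Following Markovnikov's rule, the resulting cation is secondary. The H–I bond breaks heterolytically, releasing I⁻.
Step 2: A 1,2-hydride shift from the adjacent cyclohexyl carbon moves the positive charge from the secondary centre to an adjacent carbon, generating a more stable tertiary carbocation.
The cation rearranges from secondary to tertiary via a 1,2-hydride shift from the adjacent cyclohexyl carbon; the tertiary cation is what reacts next.

tertiary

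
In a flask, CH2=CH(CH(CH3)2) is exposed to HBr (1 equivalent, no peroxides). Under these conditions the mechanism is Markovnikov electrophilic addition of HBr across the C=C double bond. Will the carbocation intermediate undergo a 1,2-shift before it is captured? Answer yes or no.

yes

The first-formed carbocation is secondary.
The adjacent isopropyl carbon already bears 2 other carbon substituents and has a hydrogen to migrate; after a 1,2-hydride shift from that carbon the positive charge sits on a tertiary centre.
Tertiary is more stable than secondary, so the shift occurs.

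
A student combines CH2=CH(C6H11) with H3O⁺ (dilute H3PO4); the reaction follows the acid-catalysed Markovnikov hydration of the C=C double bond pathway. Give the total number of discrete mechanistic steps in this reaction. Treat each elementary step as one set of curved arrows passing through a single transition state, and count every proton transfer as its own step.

4

Step 1: Electrophilic addition begins with the π(C=C) electrons forming a bond to the proton of H3O⁺. Following Markovnikov's rule, the resulting cation is secondary. H2O is released.
Step 2: A 1,2-hydride shift from the adjacent cyclohexyl carbon moves the positive charge from the secondary centre to an adjacent carbon, generating a more stable tertiary carbocation.
Step 3: Water acts as the nucleophile: an oxygen lone pair bonds to the cationic carbon, giving an oxonium-ion intermediate.
Step 4: Deprotonation of the oxonium ion by a water molecule delivers the neutral alcohol and regenerates the acid catalyst.
Total: 4 elementary steps.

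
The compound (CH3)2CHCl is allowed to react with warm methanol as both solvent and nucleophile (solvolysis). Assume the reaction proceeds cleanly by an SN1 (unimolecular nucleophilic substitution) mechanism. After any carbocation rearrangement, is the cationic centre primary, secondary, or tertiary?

Step 1: Ionisation: the C–Cl σ-bond cleaves heterolytically; both bonding electrons depart with Cl⁻, leaving a secondary carbocation at the α-carbon.
No single 1,2-shift to an adjacent carbon would give a more-substituted cation, so no rearrangement occurs.

secondary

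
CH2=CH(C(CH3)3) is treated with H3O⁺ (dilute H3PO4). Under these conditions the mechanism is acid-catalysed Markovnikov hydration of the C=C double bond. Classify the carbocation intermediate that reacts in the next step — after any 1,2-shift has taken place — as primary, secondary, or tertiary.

tertiary

Step 1: Protonation of the alkene by H3O⁺: the π bond acts as the nucleophile and picks up H⁺, giving the more stable (Markovnikov) secondary carbocation. H2O is released.
Step 2: Carbocation rearrangement: a 1,2-methyl shift from the adjacent tert-butyl carbon converts the initially-formed secondary cation into the more stable tertiary cation.
The cation rearranges from secondary to tertiary via a 1,2-methyl shift from the adjacent tert-butyl carbon; the tertiary cation is what reacts next.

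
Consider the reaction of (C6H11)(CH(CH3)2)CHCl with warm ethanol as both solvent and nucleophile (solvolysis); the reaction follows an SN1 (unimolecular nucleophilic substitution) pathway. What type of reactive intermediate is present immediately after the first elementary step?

Step 1: Ionisation: the C–Cl σ-bond cleaves heterolytically; both bonding electrons depart with Cl⁻, leaving a secondary carbocation at the α-carbon.
After step 1 the species present is a secondary carbocation.

secondary carbocation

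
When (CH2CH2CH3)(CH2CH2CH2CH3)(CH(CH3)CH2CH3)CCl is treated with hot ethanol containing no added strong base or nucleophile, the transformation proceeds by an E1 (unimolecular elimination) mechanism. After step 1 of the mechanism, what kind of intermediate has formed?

Step 1: Rate-determining heterolysis of the C–Cl bond gives Cl⁻ and a tertiary carbocation.
After step 1 the species present is a tertiary carbocation.

tertiary carbocation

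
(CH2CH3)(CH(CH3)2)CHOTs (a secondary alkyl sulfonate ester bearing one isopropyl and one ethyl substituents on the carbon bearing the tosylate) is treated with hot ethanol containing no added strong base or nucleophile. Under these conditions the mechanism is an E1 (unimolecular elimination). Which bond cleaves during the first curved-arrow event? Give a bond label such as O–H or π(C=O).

Step 1: Unassisted departure of TsO⁻ (taking the C–O bonding pair) generates a secondary carbocation.
The bond broken in this step is the C–O bond.

C–O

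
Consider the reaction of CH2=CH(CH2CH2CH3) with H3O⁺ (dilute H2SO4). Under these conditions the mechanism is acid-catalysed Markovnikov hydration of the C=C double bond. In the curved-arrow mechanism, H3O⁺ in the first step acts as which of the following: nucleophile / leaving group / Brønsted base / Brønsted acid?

Brønsted acid

Step 1: Electrophilic addition begins with the π(C=C) electrons forming a bond to the proton of H3O⁺. Following Markovnikov's rule, the resulting cation is secondary. H2O is released.
H3O⁺ in the first step donates a proton in a proton-transfer step — a Brønsted acid.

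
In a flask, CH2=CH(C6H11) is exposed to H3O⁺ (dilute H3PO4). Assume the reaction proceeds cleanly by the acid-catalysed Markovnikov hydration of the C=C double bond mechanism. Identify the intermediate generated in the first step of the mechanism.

secondary carbocation

Step 1: Protonation of the alkene by H3O⁺: the π bond acts as the nucleophile and picks up H⁺, giving the more stable (Markovnikov) secondary carbocation. H2O is released.
After step 1 the species present is a secondary carbocation.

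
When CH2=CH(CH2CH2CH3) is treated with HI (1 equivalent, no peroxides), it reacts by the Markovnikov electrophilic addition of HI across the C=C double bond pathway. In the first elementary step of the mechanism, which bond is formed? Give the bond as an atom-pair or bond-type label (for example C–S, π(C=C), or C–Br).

Step 1: The π electrons of the C=C bond attack a proton of HI; Markovnikov addition places the new C–H on the less-substituted alkene carbon, so the positive charge ends up on the more-substituted carbon — a secondary carbocation. The H–I bond breaks heterolytically, releasing I⁻.
The bond formed in this step is the C–H bond.

C–H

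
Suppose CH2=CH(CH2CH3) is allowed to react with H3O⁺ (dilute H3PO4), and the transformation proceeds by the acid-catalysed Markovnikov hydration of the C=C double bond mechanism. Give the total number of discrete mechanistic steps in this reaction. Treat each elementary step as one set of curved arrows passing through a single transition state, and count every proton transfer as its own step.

Step 1: Electrophilic addition begins with the π(C=C) electrons forming a bond to the proton of H3O⁺. Following Markovnikov's rule, the resulting cation is secondary. H2O is released.
(No 1,2-shift: no single shift to an adjacent carbon would give a more stable cation.)
Step 2: A lone pair on the oxygen of H2O attacks the carbocation, forming a C–O bond and an oxonium ion (a protonated alcohol).
Step 3: Proton transfer from the O–H of the oxonium ion to H2O completes the catalytic cycle and yields the alcohol.
Total: 3 elementary steps.

3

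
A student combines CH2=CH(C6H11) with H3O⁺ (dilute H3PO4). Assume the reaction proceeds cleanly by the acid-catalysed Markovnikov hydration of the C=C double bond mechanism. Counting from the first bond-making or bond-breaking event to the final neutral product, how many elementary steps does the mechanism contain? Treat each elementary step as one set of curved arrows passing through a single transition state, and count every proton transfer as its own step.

4

Step 1: Protonation of the alkene by H3O⁺: the π bond acts as the nucleophile and picks up H⁺, giving the more stable (Markovnikov) secondary carbocation. H2O is released.
Step 2: A hydride (H with its bonding pair) migrates from the adjacent cyclohexyl carbon to the cationic centre — a 1,2-hydride shift — upgrading the secondary cation to a tertiary one.
Step 3: Nucleophilic capture of the cation by H2O produces the protonated alcohol (an oxonium ion).
Step 4: Proton transfer from the O–H of the oxonium ion to H2O completes the catalytic cycle and yields the alcohol.
Total: 4 elementary steps.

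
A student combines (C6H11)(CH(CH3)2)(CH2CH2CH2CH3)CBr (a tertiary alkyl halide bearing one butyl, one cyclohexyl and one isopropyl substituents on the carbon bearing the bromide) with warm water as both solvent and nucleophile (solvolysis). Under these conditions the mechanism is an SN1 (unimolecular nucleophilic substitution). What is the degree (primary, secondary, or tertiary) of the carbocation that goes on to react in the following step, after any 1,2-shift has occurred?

Step 1: The C–Br bond breaks with both electrons going to the bromide; Br⁻ leaves and a tertiary carbocation remains.
No single 1,2-shift to an adjacent carbon would give a more-substituted cation, so no rearrangement occurs.

tertiary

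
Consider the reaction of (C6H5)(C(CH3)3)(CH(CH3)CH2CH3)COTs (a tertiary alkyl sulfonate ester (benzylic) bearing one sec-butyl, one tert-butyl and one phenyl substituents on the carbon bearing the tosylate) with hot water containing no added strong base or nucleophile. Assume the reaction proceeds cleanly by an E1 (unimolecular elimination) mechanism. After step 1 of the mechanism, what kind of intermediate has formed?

tertiary carbocation

Step 1: Ionisation: the C–O σ-bond cleaves heterolytically; both bonding electrons depart with TsO⁻, leaving a tertiary carbocation at the α-carbon.
After step 1 the species present is a tertiary carbocation.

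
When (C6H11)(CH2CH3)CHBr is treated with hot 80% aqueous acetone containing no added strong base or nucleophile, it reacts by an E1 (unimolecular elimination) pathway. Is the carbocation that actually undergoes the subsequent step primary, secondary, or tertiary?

Step 1: Ionisation: the C–Br σ-bond cleaves heterolytically; both bonding electrons depart with Br⁻, leaving a secondary carbocation at the α-carbon.
Step 2: A hydride (H with its bonding pair) migrates from the adjacent cyclohexyl carbon to the cationic centre — a 1,2-hydride shift — upgrading the secondary cation to a tertiary one.
The cation rearranges from secondary to tertiary via a 1,2-hydride shift from the adjacent cyclohexyl carbon; the tertiary cation is what reacts next.

tertiary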